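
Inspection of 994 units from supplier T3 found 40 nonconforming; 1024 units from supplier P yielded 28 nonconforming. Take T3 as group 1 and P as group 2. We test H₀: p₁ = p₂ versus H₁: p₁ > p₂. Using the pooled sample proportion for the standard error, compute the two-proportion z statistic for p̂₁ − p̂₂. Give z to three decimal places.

p̂₁ = 40/994 ≈ 0.040241, p̂₂ = 28/1024 ≈ 0.027344.
Pooled p̂ = (40+28)/(994+1024) = 68/2018 = 0.033697.
SE = √(0.0325613 × 0.0019826) = 0.008035.
z = (0.040241 − 0.027344)/0.008035 = 0.012897/0.008035 = 1.605.
p-value = P(Z > 1.605) ≈ 0.0542.

z = 1.605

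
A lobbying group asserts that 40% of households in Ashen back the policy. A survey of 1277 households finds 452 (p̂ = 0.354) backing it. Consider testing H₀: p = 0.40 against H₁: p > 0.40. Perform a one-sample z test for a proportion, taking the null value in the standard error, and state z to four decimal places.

z = -3.3587

p̂ = 452/1277 = 0.353955.
SE = √(p₀(1−p₀)/n) = √(0.24/1277) = 0.013709.
z = (0.353955 − 0.4)/0.013709 = -0.046045/0.013709 = -3.3587.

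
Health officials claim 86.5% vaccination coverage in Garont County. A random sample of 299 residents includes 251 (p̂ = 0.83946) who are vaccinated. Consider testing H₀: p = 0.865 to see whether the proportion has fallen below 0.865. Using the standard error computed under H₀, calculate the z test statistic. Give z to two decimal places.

z = -1.29

p̂ = 251/299 ≈ 0.8395.
Standard error under H₀: √(0.865×0.135/299) = 0.0198.
z = (0.8395 − 0.865)/0.0198 = -0.0255/0.0198 = -1.29.
p-value = P(Z < -1.292) ≈ 0.0982.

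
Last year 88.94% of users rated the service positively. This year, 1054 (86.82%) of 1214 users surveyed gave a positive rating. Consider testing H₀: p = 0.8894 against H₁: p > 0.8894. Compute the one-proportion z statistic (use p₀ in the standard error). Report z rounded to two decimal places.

p̂ = 1054/1214 = 0.868204.
Under H₀, SE = √(0.8894·0.1106/1214) = √(8.10277e-05) = 0.009002.
z = (0.868204 − 0.8894)/0.009002 = -0.021196/0.009002 = -2.35.

z = -2.35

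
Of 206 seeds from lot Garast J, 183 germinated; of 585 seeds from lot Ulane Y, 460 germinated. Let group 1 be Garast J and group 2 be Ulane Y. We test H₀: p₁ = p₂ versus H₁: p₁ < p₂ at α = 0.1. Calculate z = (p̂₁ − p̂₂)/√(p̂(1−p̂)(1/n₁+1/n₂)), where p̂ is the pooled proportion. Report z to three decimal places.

z = 3.229

p̂₁ = 183/206 ≈ 0.88835, p̂₂ = 460/585 ≈ 0.78632.
Pooled p̂ = (183+460)/(206+585) = 643/791 = 0.81290.
SE = √(0.152097 × 0.00656377) = 0.03160.
z = (0.88835 − 0.78632)/0.03160 = 0.10203/0.03160 = 3.229.
p-value = P(Z < 3.229) ≈ 0.9994. With α = 0.1, fail to reject H₀.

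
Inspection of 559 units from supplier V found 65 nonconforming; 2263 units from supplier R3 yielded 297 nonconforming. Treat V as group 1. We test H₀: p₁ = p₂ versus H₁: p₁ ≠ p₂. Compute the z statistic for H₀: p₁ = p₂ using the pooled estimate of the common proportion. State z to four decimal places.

z = -0.9474

p̂₁ = 65/559 = 0.116279, p̂₂ = 297/2263 = 0.131242.
Pooled p̂ = (65+297)/(559+2263) = 362/2822 = 0.128278.
SE = √(p̂(1−p̂)(1/n₁+1/n₂)) = √(0.128278·0.871722·0.0022308) = √(0.000249454) = 0.015794.
z = (0.116279 − 0.131242)/0.015794 = -0.014963/0.015794 = -0.9474.
Two-sided p-value ≈ 2·Φ(−0.947) = 0.3435.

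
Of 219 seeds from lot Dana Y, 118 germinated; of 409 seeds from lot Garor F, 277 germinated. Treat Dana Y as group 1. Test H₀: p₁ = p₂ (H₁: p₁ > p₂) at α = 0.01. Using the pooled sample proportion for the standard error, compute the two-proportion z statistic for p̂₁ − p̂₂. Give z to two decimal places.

p̂₁ = 118/219 ≈ 0.53881, p̂₂ = 277/409 ≈ 0.67726.
Pooled p̂ = (118+277)/(219+409) = 395/628 = 0.62898.
SE = √(0.233364 × 0.0070112) = 0.04045.
z = (0.53881 − 0.67726)/0.04045 = -0.13845/0.04045 = -3.42.
p-value = P(Z > -3.423) ≈ 0.9997, so at α = 0.01 we fail to reject H₀.

z = -3.42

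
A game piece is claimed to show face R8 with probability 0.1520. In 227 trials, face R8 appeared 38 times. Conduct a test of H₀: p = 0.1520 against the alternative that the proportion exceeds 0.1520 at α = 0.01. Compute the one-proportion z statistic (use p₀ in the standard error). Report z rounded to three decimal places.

p̂ = 38/227 = 0.16740.
Standard error under H₀: √(0.152×0.848/227) = 0.02383.
z = (0.16740 − 0.152)/0.02383 = 0.01540/0.02383 = 0.646.
p-value = P(Z > 0.646) ≈ 0.2590. With α = 0.01, fail to reject H₀.

z = 0.646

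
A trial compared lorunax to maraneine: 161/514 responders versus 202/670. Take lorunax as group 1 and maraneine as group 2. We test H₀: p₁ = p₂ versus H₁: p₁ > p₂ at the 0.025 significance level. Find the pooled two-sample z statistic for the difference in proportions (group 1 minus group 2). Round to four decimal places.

z = 0.4341

p̂₁ = 161/514 ≈ 0.313230, p̂₂ = 202/670 ≈ 0.301493.
Pooled p̂ = (161+202)/(514+670) = 363/1184 = 0.306588.
SE = √(p̂(1−p̂)(1/n₁+1/n₂)) = √(0.306588·0.693412·0.00343806) = √(0.000730904) = 0.027035.
z = (0.313230 − 0.301493)/0.027035 = 0.011737/0.027035 = 0.4341.
p-value = P(Z > 0.434) ≈ 0.3321. With α = 0.025, fail to reject H₀.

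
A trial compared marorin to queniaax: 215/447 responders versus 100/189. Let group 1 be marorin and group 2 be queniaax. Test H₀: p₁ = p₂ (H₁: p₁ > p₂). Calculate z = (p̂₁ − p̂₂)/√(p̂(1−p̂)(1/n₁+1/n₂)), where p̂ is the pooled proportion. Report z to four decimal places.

z = -1.1092

p̂₁ = 215/447 = 0.480984, p̂₂ = 100/189 = 0.529101.
Pooled p̂ = (215+100)/(447+189) = 315/636 = 0.495283.
SE = √(0.249978 × 0.00752814) = 0.043381.
z = (0.480984 − 0.529101)/0.043381 = -0.048117/0.043381 = -1.1092.
p-value = P(Z > -1.109) ≈ 0.8663.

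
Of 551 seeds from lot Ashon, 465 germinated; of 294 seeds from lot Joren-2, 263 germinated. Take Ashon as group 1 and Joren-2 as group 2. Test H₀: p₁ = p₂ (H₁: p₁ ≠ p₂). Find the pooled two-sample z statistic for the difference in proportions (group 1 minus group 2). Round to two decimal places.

p̂₁ = 465/551 ≈ 0.84392, p̂₂ = 263/294 ≈ 0.89456.
Pooled p̂ = (465+263)/(551+294) = 728/845 = 0.86154.
SE = √(0.11929 × 0.00521624) = 0.02494.
z = (0.84392 − 0.89456)/0.02494 = -0.05064/0.02494 = -2.03.
Two-sided p-value ≈ 2·Φ(−2.030) = 0.0424.

z = -2.03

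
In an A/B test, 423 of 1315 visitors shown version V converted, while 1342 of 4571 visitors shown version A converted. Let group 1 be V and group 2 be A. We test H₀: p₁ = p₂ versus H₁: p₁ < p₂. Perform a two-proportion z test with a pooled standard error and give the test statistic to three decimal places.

p̂₁ = 423/1315 = 0.321673, p̂₂ = 1342/4571 = 0.293590.
Pooled p̂ = (423+1342)/(1315+4571) = 1765/5886 = 0.299864.
SE = √(p̂(1−p̂)(1/n₁+1/n₂)) = √(0.299864·0.700136·0.000979227) = √(0.000205584) = 0.014338.
z = (0.321673 − 0.293590)/0.014338 = 0.028083/0.014338 = 1.959.
p-value = P(Z < 1.959) ≈ 0.9749.

z = 1.959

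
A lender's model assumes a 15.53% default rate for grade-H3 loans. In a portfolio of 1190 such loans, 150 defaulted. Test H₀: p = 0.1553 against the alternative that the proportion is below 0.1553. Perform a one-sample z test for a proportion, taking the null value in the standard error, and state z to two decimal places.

p̂ = 150/1190 ≈ 0.12605.
Under H₀, SE = √(0.1553·0.8447/1190) = √(0.000110237) = 0.01050.
z = (0.12605 − 0.1553)/0.01050 = -0.02925/0.01050 = -2.79.

z = -2.79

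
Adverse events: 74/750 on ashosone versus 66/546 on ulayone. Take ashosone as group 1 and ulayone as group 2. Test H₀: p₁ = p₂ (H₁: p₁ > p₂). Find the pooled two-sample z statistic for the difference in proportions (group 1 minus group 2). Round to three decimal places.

p̂₁ = 74/750 ≈ 0.09867, p̂₂ = 66/546 ≈ 0.12088.
Pooled p̂ = (74+66)/(750+546) = 140/1296 = 0.10802.
SE = √(p̂(1−p̂)(1/n₁+1/n₂)) = √(0.10802·0.89198·0.00316484) = √(0.000304949) = 0.01746.
z = (0.09867 − 0.12088)/0.01746 = -0.02221/0.01746 = -1.272.

z = -1.272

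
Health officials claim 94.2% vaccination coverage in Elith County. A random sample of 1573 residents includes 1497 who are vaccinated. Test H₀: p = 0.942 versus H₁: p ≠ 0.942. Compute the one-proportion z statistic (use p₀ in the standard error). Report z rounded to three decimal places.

p̂ = 1497/1573 ≈ 0.95168.
Standard error under H₀: √(0.942×0.058/1573) = 0.00589.
z = (0.95168 − 0.942)/0.00589 = 0.00968/0.00589 = 1.643.
p-value = 2·P(Z > 1.643) ≈ 0.1003.

z = 1.643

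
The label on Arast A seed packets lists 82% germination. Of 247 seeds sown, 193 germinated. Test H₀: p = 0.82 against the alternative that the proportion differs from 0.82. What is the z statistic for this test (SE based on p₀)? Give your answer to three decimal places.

z = -1.580

p̂ = 193/247 = 0.78138.
SE = √(p₀(1−p₀)/n) = √(0.1476/247) = 0.02445.
z = (0.78138 − 0.82)/0.02445 = -0.03862/0.02445 = -1.580.
Two-sided p-value ≈ 2·Φ(−1.580) = 0.1141.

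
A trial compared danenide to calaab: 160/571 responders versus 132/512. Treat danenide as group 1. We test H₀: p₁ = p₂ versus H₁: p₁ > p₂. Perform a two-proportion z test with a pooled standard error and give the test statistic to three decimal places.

z = 0.829

p̂₁ = 160/571 ≈ 0.28021, p̂₂ = 132/512 ≈ 0.25781.
Pooled p̂ = (160+132)/(571+512) = 292/1083 = 0.26962.
SE = √(0.196926 × 0.00370444) = 0.02701.
z = (0.28021 − 0.25781)/0.02701 = 0.02240/0.02701 = 0.829.
p-value = P(Z > 0.829) ≈ 0.2035.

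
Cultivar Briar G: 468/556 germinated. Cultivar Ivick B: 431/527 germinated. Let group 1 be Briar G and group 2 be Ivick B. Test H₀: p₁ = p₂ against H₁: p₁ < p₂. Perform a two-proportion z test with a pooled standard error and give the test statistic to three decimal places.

p̂₁ = 468/556 = 0.84173, p̂₂ = 431/527 = 0.81784.
Pooled p̂ = (468+431)/(556+527) = 899/1083 = 0.83010.
SE = √(p̂(1−p̂)(1/n₁+1/n₂)) = √(0.83010·0.16990·0.00369609) = √(0.000521271) = 0.02283.
z = (0.84173 − 0.81784)/0.02283 = 0.02389/0.02283 = 1.046.

z = 1.046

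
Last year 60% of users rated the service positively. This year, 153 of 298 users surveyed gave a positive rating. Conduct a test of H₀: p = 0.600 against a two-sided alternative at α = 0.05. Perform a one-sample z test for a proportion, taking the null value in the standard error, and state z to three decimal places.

p̂ = 153/298 ≈ 0.51342.
Under H₀, SE = √(0.6·0.4/298) = √(0.000805369) = 0.02838.
z = (0.51342 − 0.6)/0.02838 = -0.08658/0.02838 = -3.051.
p-value = 2·P(Z > 3.051) ≈ 0.0023, so at α = 0.05 we reject H₀.

z = -3.051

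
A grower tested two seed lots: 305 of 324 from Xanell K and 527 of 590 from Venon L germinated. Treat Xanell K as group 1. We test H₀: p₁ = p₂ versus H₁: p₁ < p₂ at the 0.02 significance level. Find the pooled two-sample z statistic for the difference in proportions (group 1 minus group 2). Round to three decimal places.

p̂₁ = 305/324 = 0.94136, p̂₂ = 527/590 = 0.89322.
Pooled p̂ = (305+527)/(324+590) = 832/914 = 0.91028.
SE = √(0.0816667 × 0.00478134) = 0.01976.
z = (0.94136 − 0.89322)/0.01976 = 0.04814/0.01976 = 2.436.
p-value = P(Z < 2.436) ≈ 0.9926; since p > α = 0.02, fail to reject H₀.

z = 2.436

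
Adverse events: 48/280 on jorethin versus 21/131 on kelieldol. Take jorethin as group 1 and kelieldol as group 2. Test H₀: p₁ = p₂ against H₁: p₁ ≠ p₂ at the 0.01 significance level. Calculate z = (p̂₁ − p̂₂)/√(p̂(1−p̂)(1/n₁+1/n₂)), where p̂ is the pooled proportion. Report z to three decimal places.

p̂₁ = 48/280 ≈ 0.17143, p̂₂ = 21/131 ≈ 0.16031.
Pooled p̂ = (48+21)/(280+131) = 69/411 = 0.16788.
SE = √(p̂(1−p̂)(1/n₁+1/n₂)) = √(0.16788·0.83212·0.011205) = √(0.00156532) = 0.03956.
z = (0.17143 − 0.16031)/0.03956 = 0.01112/0.03956 = 0.281.
Two-sided p-value ≈ 2·Φ(−0.281) = 0.7786. With α = 0.01, fail to reject H₀.

z = 0.281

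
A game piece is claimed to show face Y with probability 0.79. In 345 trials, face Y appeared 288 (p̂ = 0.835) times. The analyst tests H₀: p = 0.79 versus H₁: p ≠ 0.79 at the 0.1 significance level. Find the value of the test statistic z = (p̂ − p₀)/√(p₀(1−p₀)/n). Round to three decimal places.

p̂ = 288/345 ≈ 0.83478.
SE = √(p₀(1−p₀)/n) = √(0.1659/345) = 0.02193.
z = (0.83478 − 0.79)/0.02193 = 0.04478/0.02193 = 2.042.
p-value = 2·P(Z > 2.042) ≈ 0.0411. With α = 0.1, reject H₀.

z = 2.042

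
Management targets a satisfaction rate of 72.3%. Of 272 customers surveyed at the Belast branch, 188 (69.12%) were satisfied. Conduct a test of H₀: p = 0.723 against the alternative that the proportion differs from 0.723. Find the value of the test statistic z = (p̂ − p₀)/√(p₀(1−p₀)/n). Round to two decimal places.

z = -1.17

p̂ = 188/272 = 0.6912.
SE = √(p₀(1−p₀)/n) = √(0.20027/272) = 0.0271.
z = (0.6912 − 0.723)/0.0271 = -0.0318/0.0271 = -1.17.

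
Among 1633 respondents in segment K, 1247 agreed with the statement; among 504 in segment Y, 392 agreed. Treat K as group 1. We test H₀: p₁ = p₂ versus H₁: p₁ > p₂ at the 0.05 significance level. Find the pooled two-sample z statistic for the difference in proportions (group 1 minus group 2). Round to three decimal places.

z = -0.657

p̂₁ = 1247/1633 = 0.76363, p̂₂ = 392/504 = 0.77778.
Pooled p̂ = (1247+392)/(1633+504) = 1639/2137 = 0.76696.
SE = √(p̂(1−p̂)(1/n₁+1/n₂)) = √(0.76696·0.23304·0.0025965) = √(0.000464074) = 0.02154.
z = (0.76363 − 0.77778)/0.02154 = -0.01415/0.02154 = -0.657.
p-value = P(Z > -0.657) ≈ 0.7444, so at α = 0.05 we fail to reject H₀.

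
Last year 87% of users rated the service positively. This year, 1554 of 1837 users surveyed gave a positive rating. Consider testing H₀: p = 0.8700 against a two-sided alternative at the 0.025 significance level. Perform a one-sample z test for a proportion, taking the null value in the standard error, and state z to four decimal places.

z = -3.0658

p̂ = 1554/1837 ≈ 0.8459445.
Under H₀, SE = √(0.87·0.13/1837) = √(6.15678e-05) = 0.0078465.
z = (0.8459445 − 0.87)/0.0078465 = -0.0240555/0.0078465 = -3.0658.
p-value = 2·P(Z > 3.066) ≈ 0.0022, so at α = 0.025 we reject H₀.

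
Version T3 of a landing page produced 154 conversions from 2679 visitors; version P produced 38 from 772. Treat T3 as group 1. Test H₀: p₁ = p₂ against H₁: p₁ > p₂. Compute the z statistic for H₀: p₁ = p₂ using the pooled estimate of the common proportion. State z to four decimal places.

p̂₁ = 154/2679 ≈ 0.057484, p̂₂ = 38/772 ≈ 0.049223.
Pooled p̂ = (154+38)/(2679+772) = 192/3451 = 0.055636.
SE = √(p̂(1−p̂)(1/n₁+1/n₂)) = √(0.055636·0.944364·0.00166861) = √(8.76699e-05) = 0.009363.
z = (0.057484 − 0.049223)/0.009363 = 0.008261/0.009363 = 0.8823.
p-value = P(Z > 0.882) ≈ 0.1888.

z = 0.8823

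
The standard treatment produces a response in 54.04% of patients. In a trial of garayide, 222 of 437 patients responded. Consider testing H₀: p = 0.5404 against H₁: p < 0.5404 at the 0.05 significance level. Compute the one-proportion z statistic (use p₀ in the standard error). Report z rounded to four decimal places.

p̂ = 222/437 = 0.508009.
Under H₀, SE = √(0.5404·0.4596/437) = √(0.000568347) = 0.023840.
z = (0.508009 − 0.5404)/0.023840 = -0.032391/0.023840 = -1.3587.
p-value = P(Z < -1.359) ≈ 0.0871. With α = 0.05, fail to reject H₀.

z = -1.3587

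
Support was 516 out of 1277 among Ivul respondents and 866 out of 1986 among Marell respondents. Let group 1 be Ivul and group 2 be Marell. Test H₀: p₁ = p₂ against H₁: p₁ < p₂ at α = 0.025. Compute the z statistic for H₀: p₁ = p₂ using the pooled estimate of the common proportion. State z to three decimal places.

z = -1.804

p̂₁ = 516/1277 ≈ 0.404072, p̂₂ = 866/1986 ≈ 0.436052.
Pooled p̂ = (516+866)/(1277+1986) = 1382/3263 = 0.423537.
SE = √(p̂(1−p̂)(1/n₁+1/n₂)) = √(0.423537·0.576463·0.00128661) = √(0.00031413) = 0.017724.
z = (0.404072 − 0.436052)/0.017724 = -0.031980/0.017724 = -1.804.
p-value = P(Z < -1.804) ≈ 0.0356. With α = 0.025, fail to reject H₀.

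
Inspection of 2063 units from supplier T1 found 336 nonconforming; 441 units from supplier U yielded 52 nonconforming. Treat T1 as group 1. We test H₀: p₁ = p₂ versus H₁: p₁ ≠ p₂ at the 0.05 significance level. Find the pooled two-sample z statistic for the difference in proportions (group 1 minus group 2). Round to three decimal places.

p̂₁ = 336/2063 = 0.162870, p̂₂ = 52/441 = 0.117914.
Pooled p̂ = (336+52)/(2063+441) = 388/2504 = 0.154952.
SE = √(p̂(1−p̂)(1/n₁+1/n₂)) = √(0.154952·0.845048·0.0027523) = √(0.000360392) = 0.018984.
z = (0.162870 − 0.117914)/0.018984 = 0.044956/0.018984 = 2.368.
Two-sided p-value ≈ 2·Φ(−2.368) = 0.0179, so at α = 0.05 we reject H₀.

z = 2.368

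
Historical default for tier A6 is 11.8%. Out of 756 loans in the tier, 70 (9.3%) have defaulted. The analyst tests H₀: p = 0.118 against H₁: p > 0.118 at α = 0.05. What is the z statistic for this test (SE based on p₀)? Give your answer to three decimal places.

p̂ = 70/756 ≈ 0.092593.
SE = √(p₀(1−p₀)/n) = √(0.10408/756) = 0.011733.
z = (0.092593 − 0.118)/0.011733 = -0.025407/0.011733 = -2.165.
p-value = P(Z > -2.165) ≈ 0.9848; since p > α = 0.05, fail to reject H₀.

z = -2.165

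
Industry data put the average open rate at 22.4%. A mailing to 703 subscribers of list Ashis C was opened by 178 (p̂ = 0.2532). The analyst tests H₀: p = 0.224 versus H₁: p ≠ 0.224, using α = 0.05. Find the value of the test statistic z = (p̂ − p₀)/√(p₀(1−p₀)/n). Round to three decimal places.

z = 1.857

p̂ = 178/703 ≈ 0.253201.
Standard error under H₀: √(0.224×0.776/703) = 0.015725.
z = (0.253201 − 0.224)/0.015725 = 0.029201/0.015725 = 1.857.
Two-sided p-value ≈ 2·Φ(−1.857) = 0.0633. With α = 0.05, fail to reject H₀.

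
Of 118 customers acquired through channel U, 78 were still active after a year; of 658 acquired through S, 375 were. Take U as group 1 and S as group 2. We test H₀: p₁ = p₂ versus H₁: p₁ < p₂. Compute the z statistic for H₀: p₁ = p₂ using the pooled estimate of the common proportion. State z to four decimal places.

p̂₁ = 78/118 = 0.661017, p̂₂ = 375/658 = 0.569909.
Pooled p̂ = (78+375)/(118+658) = 453/776 = 0.583763.
SE = √(0.242984 × 0.00999433) = 0.049279.
z = (0.661017 − 0.569909)/0.049279 = 0.091108/0.049279 = 1.8488.

z = 1.8488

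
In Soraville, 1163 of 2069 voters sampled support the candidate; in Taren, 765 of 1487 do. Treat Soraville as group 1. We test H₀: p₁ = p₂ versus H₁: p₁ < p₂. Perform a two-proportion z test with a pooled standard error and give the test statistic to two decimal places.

p̂₁ = 1163/2069 = 0.56211, p̂₂ = 765/1487 = 0.51446.
Pooled p̂ = (1163+765)/(2069+1487) = 1928/3556 = 0.54218.
SE = √(p̂(1−p̂)(1/n₁+1/n₂)) = √(0.54218·0.45782·0.00115582) = √(0.000286898) = 0.01694.
z = (0.56211 − 0.51446)/0.01694 = 0.04765/0.01694 = 2.81.

z = 2.81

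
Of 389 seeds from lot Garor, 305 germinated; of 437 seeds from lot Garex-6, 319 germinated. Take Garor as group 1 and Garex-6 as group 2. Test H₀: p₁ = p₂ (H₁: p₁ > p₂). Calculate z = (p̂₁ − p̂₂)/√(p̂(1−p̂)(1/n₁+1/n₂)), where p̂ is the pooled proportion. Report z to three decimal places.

p̂₁ = 305/389 = 0.78406, p̂₂ = 319/437 = 0.72998.
Pooled p̂ = (305+319)/(389+437) = 624/826 = 0.75545.
SE = √(p̂(1−p̂)(1/n₁+1/n₂)) = √(0.75545·0.24455·0.00485902) = √(0.000897687) = 0.02996.
z = (0.78406 − 0.72998)/0.02996 = 0.05408/0.02996 = 1.805.

z = 1.805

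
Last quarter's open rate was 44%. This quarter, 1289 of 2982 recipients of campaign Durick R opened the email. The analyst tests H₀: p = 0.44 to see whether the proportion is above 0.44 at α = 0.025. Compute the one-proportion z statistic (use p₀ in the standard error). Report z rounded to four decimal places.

p̂ = 1289/2982 = 0.432260.
SE = √(p₀(1−p₀)/n) = √(0.2464/2982) = 0.009090.
z = (0.432260 − 0.44)/0.009090 = -0.007740/0.009090 = -0.8515.
p-value = P(Z > -0.851) ≈ 0.8027, so at α = 0.025 we fail to reject H₀.

z = -0.8515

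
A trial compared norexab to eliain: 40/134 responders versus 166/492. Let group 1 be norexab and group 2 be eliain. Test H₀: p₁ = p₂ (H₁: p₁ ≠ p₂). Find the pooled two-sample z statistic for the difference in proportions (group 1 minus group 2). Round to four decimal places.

p̂₁ = 40/134 = 0.298507, p̂₂ = 166/492 = 0.337398.
Pooled p̂ = (40+166)/(134+492) = 206/626 = 0.329073.
SE = √(0.220784 × 0.00949521) = 0.045786.
z = (0.298507 − 0.337398)/0.045786 = -0.038891/0.045786 = -0.8494.

z = -0.8494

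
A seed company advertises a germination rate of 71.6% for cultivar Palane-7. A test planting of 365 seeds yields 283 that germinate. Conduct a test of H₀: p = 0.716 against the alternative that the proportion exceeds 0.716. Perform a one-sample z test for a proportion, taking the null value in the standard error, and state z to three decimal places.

z = 2.514

p̂ = 283/365 ≈ 0.77534.
Under H₀, SE = √(0.716·0.284/365) = √(0.000557107) = 0.02360.
z = (0.77534 − 0.716)/0.02360 = 0.05934/0.02360 = 2.514.
p-value = P(Z > 2.514) ≈ 0.0060.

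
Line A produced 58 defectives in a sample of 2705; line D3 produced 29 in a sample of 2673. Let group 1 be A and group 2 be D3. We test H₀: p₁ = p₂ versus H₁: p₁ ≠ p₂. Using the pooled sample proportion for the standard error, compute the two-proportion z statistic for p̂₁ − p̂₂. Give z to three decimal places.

z = 3.079

p̂₁ = 58/2705 ≈ 0.0214418, p̂₂ = 29/2673 ≈ 0.0108492.
Pooled p̂ = (58+29)/(2705+2673) = 87/5378 = 0.0161770.
SE = √(0.0159153 × 0.000743797) = 0.0034406.
z = (0.0214418 − 0.0108492)/0.0034406 = 0.0105926/0.0034406 = 3.079.
p-value = 2·P(Z > 3.079) ≈ 0.0021.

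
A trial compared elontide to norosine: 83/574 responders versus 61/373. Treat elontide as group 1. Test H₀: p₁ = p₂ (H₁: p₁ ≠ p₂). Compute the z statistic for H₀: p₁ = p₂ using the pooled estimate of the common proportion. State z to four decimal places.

z = -0.7931

p̂₁ = 83/574 = 0.144599, p̂₂ = 61/373 = 0.163539.
Pooled p̂ = (83+61)/(574+373) = 144/947 = 0.152059.
SE = √(p̂(1−p̂)(1/n₁+1/n₂)) = √(0.152059·0.847941·0.00442313) = √(0.000570305) = 0.023881.
z = (0.144599 − 0.163539)/0.023881 = -0.018940/0.023881 = -0.7931.
Two-sided p-value ≈ 2·Φ(−0.793) = 0.4277.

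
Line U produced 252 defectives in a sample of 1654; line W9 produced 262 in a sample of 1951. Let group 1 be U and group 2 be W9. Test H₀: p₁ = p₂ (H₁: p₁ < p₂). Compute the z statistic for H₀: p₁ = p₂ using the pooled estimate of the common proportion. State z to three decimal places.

p̂₁ = 252/1654 ≈ 0.15236, p̂₂ = 262/1951 ≈ 0.13429.
Pooled p̂ = (252+262)/(1654+1951) = 514/3605 = 0.14258.
SE = √(p̂(1−p̂)(1/n₁+1/n₂)) = √(0.14258·0.85742·0.00111715) = √(0.000136573) = 0.01169.
z = (0.15236 − 0.13429)/0.01169 = 0.01807/0.01169 = 1.546.
p-value = P(Z < 1.546) ≈ 0.9390.

z = 1.546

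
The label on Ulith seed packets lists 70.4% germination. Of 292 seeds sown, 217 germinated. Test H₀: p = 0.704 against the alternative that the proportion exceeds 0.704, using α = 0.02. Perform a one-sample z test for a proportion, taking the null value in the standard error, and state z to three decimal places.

z = 1.466

p̂ = 217/292 ≈ 0.74315.
Under H₀, SE = √(0.704·0.296/292) = √(0.000713644) = 0.02671.
z = (0.74315 − 0.704)/0.02671 = 0.03915/0.02671 = 1.466.
p-value = P(Z > 1.466) ≈ 0.0714; since p > α = 0.02, fail to reject H₀.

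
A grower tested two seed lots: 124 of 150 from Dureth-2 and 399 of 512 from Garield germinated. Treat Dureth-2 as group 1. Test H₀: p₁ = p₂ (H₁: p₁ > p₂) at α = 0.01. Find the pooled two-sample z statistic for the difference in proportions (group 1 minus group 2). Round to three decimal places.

p̂₁ = 124/150 = 0.82667, p̂₂ = 399/512 = 0.77930.
Pooled p̂ = (124+399)/(150+512) = 523/662 = 0.79003.
SE = √(0.165882 × 0.00861979) = 0.03781.
z = (0.82667 − 0.77930)/0.03781 = 0.04737/0.03781 = 1.253.
p-value = P(Z > 1.253) ≈ 0.1052; since p > α = 0.01, fail to reject H₀.

z = 1.253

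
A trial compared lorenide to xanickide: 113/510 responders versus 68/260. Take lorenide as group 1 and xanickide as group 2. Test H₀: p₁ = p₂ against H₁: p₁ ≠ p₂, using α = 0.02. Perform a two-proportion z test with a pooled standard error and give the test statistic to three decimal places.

p̂₁ = 113/510 = 0.22157, p̂₂ = 68/260 = 0.26154.
Pooled p̂ = (113+68)/(510+260) = 181/770 = 0.23506.
SE = √(0.179809 × 0.00580694) = 0.03231.
z = (0.22157 − 0.26154)/0.03231 = -0.03997/0.03231 = -1.237.
Two-sided p-value ≈ 2·Φ(−1.237) = 0.2161, so at α = 0.02 we fail to reject H₀.

z = -1.237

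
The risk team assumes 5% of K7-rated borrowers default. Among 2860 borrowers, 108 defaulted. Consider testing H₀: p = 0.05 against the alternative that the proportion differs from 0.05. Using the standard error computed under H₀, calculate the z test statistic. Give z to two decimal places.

p̂ = 108/2860 = 0.03776.
Standard error under H₀: √(0.05×0.95/2860) = 0.00408.
z = (0.03776 − 0.05)/0.00408 = -0.01224/0.00408 = -3.00.
Two-sided p-value ≈ 2·Φ(−3.003) = 0.0027.

z = -3.00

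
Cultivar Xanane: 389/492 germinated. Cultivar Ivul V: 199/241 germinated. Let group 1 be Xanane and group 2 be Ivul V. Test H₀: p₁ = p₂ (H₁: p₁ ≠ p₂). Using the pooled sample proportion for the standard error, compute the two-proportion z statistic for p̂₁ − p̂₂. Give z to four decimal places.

z = -1.1199

p̂₁ = 389/492 ≈ 0.790650, p̂₂ = 199/241 ≈ 0.825726.
Pooled p̂ = (389+199)/(492+241) = 588/733 = 0.802183.
SE = √(p̂(1−p̂)(1/n₁+1/n₂)) = √(0.802183·0.197817·0.0061819) = √(0.000980978) = 0.031321.
z = (0.790650 − 0.825726)/0.031321 = -0.035076/0.031321 = -1.1199.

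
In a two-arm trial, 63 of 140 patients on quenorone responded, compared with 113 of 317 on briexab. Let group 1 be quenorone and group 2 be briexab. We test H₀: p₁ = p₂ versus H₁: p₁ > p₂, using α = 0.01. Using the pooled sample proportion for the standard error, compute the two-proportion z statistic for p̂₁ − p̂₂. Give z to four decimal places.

p̂₁ = 63/140 ≈ 0.450000, p̂₂ = 113/317 ≈ 0.356467.
Pooled p̂ = (63+113)/(140+317) = 176/457 = 0.385120.
SE = √(p̂(1−p̂)(1/n₁+1/n₂)) = √(0.385120·0.614880·0.0102974) = √(0.00243846) = 0.049381.
z = (0.450000 − 0.356467)/0.049381 = 0.093533/0.049381 = 1.8941.
p-value = P(Z > 1.894) ≈ 0.0291. With α = 0.01, fail to reject H₀.

z = 1.8941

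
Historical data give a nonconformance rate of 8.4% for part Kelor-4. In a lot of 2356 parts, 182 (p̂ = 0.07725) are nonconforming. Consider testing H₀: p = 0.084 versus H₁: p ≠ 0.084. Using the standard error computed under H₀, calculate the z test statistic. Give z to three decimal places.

z = -1.181

p̂ = 182/2356 = 0.077250.
Under H₀, SE = √(0.084·0.916/2356) = √(3.26587e-05) = 0.005715.
z = (0.077250 − 0.084)/0.005715 = -0.006750/0.005715 = -1.181.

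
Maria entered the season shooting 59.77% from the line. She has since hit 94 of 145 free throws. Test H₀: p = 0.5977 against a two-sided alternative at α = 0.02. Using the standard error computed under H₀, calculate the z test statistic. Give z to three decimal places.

p̂ = 94/145 = 0.64828.
SE = √(p₀(1−p₀)/n) = √(0.24045/145) = 0.04072.
z = (0.64828 − 0.5977)/0.04072 = 0.05058/0.04072 = 1.242.
Two-sided p-value ≈ 2·Φ(−1.242) = 0.2142. With α = 0.02, fail to reject H₀.

z = 1.242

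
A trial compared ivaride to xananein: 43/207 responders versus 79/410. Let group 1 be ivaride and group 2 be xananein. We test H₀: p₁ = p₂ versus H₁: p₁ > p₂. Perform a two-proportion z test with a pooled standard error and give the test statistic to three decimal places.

p̂₁ = 43/207 ≈ 0.20773, p̂₂ = 79/410 ≈ 0.19268.
Pooled p̂ = (43+79)/(207+410) = 122/617 = 0.19773.
SE = √(p̂(1−p̂)(1/n₁+1/n₂)) = √(0.19773·0.80227·0.00726994) = √(0.00115326) = 0.03396.
z = (0.20773 − 0.19268)/0.03396 = 0.01505/0.03396 = 0.443.
p-value = P(Z > 0.443) ≈ 0.3289.

z = 0.443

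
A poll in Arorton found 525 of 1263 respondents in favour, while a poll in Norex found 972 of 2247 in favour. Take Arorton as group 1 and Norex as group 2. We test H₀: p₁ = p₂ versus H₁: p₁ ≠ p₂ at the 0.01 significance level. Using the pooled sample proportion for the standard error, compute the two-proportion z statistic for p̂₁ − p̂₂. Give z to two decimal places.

p̂₁ = 525/1263 = 0.4157, p̂₂ = 972/2247 = 0.4326.
Pooled p̂ = (525+972)/(1263+2247) = 1497/3510 = 0.4265.
SE = √(p̂(1−p̂)(1/n₁+1/n₂)) = √(0.4265·0.5735·0.0012368) = √(0.000302519) = 0.0174.
z = (0.4157 − 0.4326)/0.0174 = -0.0169/0.0174 = -0.97.
Two-sided p-value ≈ 2·Φ(−0.972) = 0.3312, so at α = 0.01 we fail to reject H₀.

z = -0.97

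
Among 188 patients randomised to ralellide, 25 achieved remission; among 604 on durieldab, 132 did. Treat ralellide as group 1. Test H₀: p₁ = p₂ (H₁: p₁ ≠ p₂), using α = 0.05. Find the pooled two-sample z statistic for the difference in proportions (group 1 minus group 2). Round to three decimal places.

p̂₁ = 25/188 ≈ 0.13298, p̂₂ = 132/604 ≈ 0.21854.
Pooled p̂ = (25+132)/(188+604) = 157/792 = 0.19823.
SE = √(p̂(1−p̂)(1/n₁+1/n₂)) = √(0.19823·0.80177·0.00697478) = √(0.00110855) = 0.03329.
z = (0.13298 − 0.21854)/0.03329 = -0.08556/0.03329 = -2.570.
p-value = 2·P(Z > 2.570) ≈ 0.0102. With α = 0.05, reject H₀.

z = -2.570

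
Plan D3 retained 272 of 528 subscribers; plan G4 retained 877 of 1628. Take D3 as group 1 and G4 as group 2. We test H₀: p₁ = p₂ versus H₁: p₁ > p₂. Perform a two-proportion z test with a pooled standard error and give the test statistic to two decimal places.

z = -0.94

p̂₁ = 272/528 = 0.5152, p̂₂ = 877/1628 = 0.5387.
Pooled p̂ = (272+877)/(528+1628) = 1149/2156 = 0.5329.
SE = √(0.248916 × 0.00250819) = 0.0250.
z = (0.5152 − 0.5387)/0.0250 = -0.0235/0.0250 = -0.94.
p-value = P(Z > -0.942) ≈ 0.8270.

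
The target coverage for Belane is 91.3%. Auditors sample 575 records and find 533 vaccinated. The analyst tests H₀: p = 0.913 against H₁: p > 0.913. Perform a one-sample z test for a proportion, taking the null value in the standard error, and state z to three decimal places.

z = 1.187

p̂ = 533/575 ≈ 0.9269565.
Standard error under H₀: √(0.913×0.087/575) = 0.0117533.
z = (0.9269565 − 0.913)/0.0117533 = 0.0139565/0.0117533 = 1.187.
p-value = P(Z > 1.187) ≈ 0.1175.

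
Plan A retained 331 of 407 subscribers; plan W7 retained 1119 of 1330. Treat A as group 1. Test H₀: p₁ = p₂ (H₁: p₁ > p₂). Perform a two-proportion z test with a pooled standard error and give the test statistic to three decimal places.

p̂₁ = 331/407 = 0.81327, p̂₂ = 1119/1330 = 0.84135.
Pooled p̂ = (331+1119)/(407+1330) = 1450/1737 = 0.83477.
SE = √(0.137927 × 0.00320888) = 0.02104.
z = (0.81327 − 0.84135)/0.02104 = -0.02808/0.02104 = -1.335.

z = -1.335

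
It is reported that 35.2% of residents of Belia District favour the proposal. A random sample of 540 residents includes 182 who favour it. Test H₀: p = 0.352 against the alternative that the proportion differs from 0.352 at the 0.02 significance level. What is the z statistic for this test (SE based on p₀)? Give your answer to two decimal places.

p̂ = 182/540 = 0.3370.
SE = √(p₀(1−p₀)/n) = √(0.2281/540) = 0.0206.
z = (0.3370 − 0.352)/0.0206 = -0.0150/0.0206 = -0.73.
p-value = 2·P(Z > 0.728) ≈ 0.4666; since p > α = 0.02, fail to reject H₀.

z = -0.73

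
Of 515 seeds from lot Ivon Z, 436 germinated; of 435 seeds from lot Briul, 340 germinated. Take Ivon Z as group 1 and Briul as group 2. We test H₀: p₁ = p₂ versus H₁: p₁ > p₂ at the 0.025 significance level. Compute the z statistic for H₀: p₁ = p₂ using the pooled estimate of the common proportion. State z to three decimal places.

z = 2.580

p̂₁ = 436/515 ≈ 0.84660, p̂₂ = 340/435 ≈ 0.78161.
Pooled p̂ = (436+340)/(515+435) = 776/950 = 0.81684.
SE = √(p̂(1−p̂)(1/n₁+1/n₂)) = √(0.81684·0.18316·0.0042406) = √(0.00063444) = 0.02519.
z = (0.84660 − 0.78161)/0.02519 = 0.06499/0.02519 = 2.580.
p-value = P(Z > 2.580) ≈ 0.0049, so at α = 0.025 we reject H₀.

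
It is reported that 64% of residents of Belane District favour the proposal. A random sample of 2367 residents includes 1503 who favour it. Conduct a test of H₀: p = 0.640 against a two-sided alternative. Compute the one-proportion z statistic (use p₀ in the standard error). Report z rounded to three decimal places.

p̂ = 1503/2367 = 0.63498.
Standard error under H₀: √(0.64×0.36/2367) = 0.00987.
z = (0.63498 − 0.64)/0.00987 = -0.00502/0.00987 = -0.509.
Two-sided p-value ≈ 2·Φ(−0.509) = 0.6110.

z = -0.509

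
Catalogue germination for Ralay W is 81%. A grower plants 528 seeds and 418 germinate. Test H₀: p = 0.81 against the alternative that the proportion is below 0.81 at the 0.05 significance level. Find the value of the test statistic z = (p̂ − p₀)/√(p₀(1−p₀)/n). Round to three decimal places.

z = -1.074

p̂ = 418/528 = 0.79167.
Under H₀, SE = √(0.81·0.19/528) = √(0.000291477) = 0.01707.
z = (0.79167 − 0.81)/0.01707 = -0.01833/0.01707 = -1.074.
p-value = P(Z < -1.074) ≈ 0.1414. With α = 0.05, fail to reject H₀.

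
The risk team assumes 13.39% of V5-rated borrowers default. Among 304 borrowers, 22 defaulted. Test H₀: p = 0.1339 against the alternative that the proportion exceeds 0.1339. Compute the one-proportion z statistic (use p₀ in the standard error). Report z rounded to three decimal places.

p̂ = 22/304 = 0.072368.
Under H₀, SE = √(0.1339·0.8661/304) = √(0.000381483) = 0.019532.
z = (0.072368 − 0.1339)/0.019532 = -0.061532/0.019532 = -3.150.

z = -3.150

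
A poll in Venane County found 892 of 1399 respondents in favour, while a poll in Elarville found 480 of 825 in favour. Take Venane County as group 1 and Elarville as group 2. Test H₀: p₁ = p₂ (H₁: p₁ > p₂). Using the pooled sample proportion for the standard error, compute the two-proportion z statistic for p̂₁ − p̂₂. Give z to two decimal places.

z = 2.61

p̂₁ = 892/1399 = 0.63760, p̂₂ = 480/825 = 0.58182.
Pooled p̂ = (892+480)/(1399+825) = 1372/2224 = 0.61691.
SE = √(p̂(1−p̂)(1/n₁+1/n₂)) = √(0.61691·0.38309·0.00192692) = √(0.000455394) = 0.02134.
z = (0.63760 − 0.58182)/0.02134 = 0.05578/0.02134 = 2.61.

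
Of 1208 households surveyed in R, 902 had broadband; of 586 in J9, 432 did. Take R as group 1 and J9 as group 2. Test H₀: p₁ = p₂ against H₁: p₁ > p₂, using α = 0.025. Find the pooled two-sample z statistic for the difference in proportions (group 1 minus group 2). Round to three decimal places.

p̂₁ = 902/1208 = 0.74669, p̂₂ = 432/586 = 0.73720.
Pooled p̂ = (902+432)/(1208+586) = 1334/1794 = 0.74359.
SE = √(0.190664 × 0.0025343) = 0.02198.
z = (0.74669 − 0.73720)/0.02198 = 0.00949/0.02198 = 0.432.
p-value = P(Z > 0.432) ≈ 0.3330. With α = 0.025, fail to reject H₀.

z = 0.432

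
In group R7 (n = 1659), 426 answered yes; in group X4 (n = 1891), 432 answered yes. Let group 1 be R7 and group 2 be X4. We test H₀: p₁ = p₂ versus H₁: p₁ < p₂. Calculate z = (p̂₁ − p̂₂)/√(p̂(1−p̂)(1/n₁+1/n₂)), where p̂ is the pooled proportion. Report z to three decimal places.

z = 1.967

p̂₁ = 426/1659 ≈ 0.25678, p̂₂ = 432/1891 ≈ 0.22845.
Pooled p̂ = (426+432)/(1659+1891) = 858/3550 = 0.24169.
SE = √(p̂(1−p̂)(1/n₁+1/n₂)) = √(0.24169·0.75831·0.00113159) = √(0.000207394) = 0.01440.
z = (0.25678 − 0.22845)/0.01440 = 0.02833/0.01440 = 1.967.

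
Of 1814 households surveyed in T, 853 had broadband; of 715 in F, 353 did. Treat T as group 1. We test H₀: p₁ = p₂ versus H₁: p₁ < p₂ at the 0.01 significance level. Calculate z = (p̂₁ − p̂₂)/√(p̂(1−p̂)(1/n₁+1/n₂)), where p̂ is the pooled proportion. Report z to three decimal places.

z = -1.064

p̂₁ = 853/1814 = 0.47023, p̂₂ = 353/715 = 0.49371.
Pooled p̂ = (853+353)/(1814+715) = 1206/2529 = 0.47687.
SE = √(0.249465 × 0.00194987) = 0.02206.
z = (0.47023 − 0.49371)/0.02206 = -0.02348/0.02206 = -1.064.
p-value = P(Z < -1.064) ≈ 0.1436. With α = 0.01, fail to reject H₀.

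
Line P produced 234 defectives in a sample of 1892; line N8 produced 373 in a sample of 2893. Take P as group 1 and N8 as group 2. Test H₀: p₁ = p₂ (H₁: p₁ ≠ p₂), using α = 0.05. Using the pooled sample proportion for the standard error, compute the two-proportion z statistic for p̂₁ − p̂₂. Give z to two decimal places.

p̂₁ = 234/1892 = 0.1237, p̂₂ = 373/2893 = 0.1289.
Pooled p̂ = (234+373)/(1892+2893) = 607/4785 = 0.1269.
SE = √(p̂(1−p̂)(1/n₁+1/n₂)) = √(0.1269·0.8731·0.000874203) = √(9.6829e-05) = 0.0098.
z = (0.1237 − 0.1289)/0.0098 = -0.0052/0.0098 = -0.53.
Two-sided p-value ≈ 2·Φ(−0.534) = 0.5934; since p > α = 0.05, fail to reject H₀.

z = -0.53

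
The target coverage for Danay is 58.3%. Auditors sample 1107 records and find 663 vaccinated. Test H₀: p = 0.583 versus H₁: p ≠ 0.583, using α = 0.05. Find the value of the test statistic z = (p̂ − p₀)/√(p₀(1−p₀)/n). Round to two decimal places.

p̂ = 663/1107 ≈ 0.5989.
Standard error under H₀: √(0.583×0.417/1107) = 0.0148.
z = (0.5989 − 0.583)/0.0148 = 0.0159/0.0148 = 1.07.
p-value = 2·P(Z > 1.074) ≈ 0.2828. With α = 0.05, fail to reject H₀.

z = 1.07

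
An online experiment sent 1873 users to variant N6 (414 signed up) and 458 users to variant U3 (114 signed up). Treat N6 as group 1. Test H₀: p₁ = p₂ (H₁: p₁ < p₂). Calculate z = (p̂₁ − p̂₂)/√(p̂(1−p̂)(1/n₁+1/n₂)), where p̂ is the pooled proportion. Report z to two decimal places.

p̂₁ = 414/1873 ≈ 0.2210, p̂₂ = 114/458 ≈ 0.2489.
Pooled p̂ = (414+114)/(1873+458) = 528/2331 = 0.2265.
SE = √(0.175204 × 0.00271731) = 0.0218.
z = (0.2210 − 0.2489)/0.0218 = -0.0279/0.0218 = -1.28.

z = -1.28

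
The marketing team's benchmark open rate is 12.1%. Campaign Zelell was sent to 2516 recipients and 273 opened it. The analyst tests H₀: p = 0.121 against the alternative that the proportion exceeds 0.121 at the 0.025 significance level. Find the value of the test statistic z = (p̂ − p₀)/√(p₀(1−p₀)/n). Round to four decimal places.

p̂ = 273/2516 = 0.1085056.
Standard error under H₀: √(0.121×0.879/2516) = 0.0065018.
z = (0.1085056 − 0.121)/0.0065018 = -0.0124944/0.0065018 = -1.9217.
p-value = P(Z > -1.922) ≈ 0.9727; since p > α = 0.025, fail to reject H₀.

z = -1.9217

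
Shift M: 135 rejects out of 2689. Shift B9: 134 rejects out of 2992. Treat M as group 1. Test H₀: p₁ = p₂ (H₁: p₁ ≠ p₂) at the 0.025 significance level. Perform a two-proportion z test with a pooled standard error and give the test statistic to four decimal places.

z = 0.9601

p̂₁ = 135/2689 = 0.050205, p̂₂ = 134/2992 = 0.044786.
Pooled p̂ = (135+134)/(2689+2992) = 269/5681 = 0.047351.
SE = √(p̂(1−p̂)(1/n₁+1/n₂)) = √(0.047351·0.952649·0.00070611) = √(3.18517e-05) = 0.005644.
z = (0.050205 − 0.044786)/0.005644 = 0.005419/0.005644 = 0.9601.
Two-sided p-value ≈ 2·Φ(−0.960) = 0.3370; since p > α = 0.025, fail to reject H₀.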